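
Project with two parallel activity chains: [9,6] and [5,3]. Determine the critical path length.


Path A: 9 + 6 = 15
Path B: 5 + 3 = 8
Critical path = longest = max(15, 8)
= 15 (Path A)


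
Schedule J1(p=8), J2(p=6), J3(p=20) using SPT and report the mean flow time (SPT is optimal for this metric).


SPT order: J2 → J1 → J3
Completion times:
  J2: C=6
  J1: C=14
  J3: C=34
Sum = 54, n = 3
Mean flow = 54/3
= 18.00


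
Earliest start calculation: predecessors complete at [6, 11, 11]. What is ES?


ES = max of all predecessor completion times
Predecessors: [6, 11, 11]
ES = max(6, 11, 11)
= 11


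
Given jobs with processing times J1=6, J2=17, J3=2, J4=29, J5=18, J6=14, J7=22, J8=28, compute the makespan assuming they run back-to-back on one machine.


Sequential makespan: sum all processing times
= 6 + 17 + 2 + 29 + 18 + 14 + 22 + 28
= 136 time units


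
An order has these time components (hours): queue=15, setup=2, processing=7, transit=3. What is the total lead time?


Lead time = queue + setup + processing + transit
= 15 + 2 + 7 + 3
= 27 hours


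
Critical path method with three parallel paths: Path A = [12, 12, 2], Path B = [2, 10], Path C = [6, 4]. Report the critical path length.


Path A: 12 + 12 + 2 = 26
Path B: 2 + 10 = 12
Path C: 6 + 4 = 10
Critical path = longest = max(26, 12, 10)
= 26 (Path A)


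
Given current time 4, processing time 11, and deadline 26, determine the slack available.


Slack = due - current_time - processing
= 26 - 4 - 11
= 11


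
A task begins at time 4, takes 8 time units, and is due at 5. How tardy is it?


Completion = start + processing = 4 + 8 = 12
Tardiness = max(0, C - d) = max(0, 12 - 5)
= max(0, 7)
= 7


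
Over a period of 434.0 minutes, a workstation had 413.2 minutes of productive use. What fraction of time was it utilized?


Utilization = busy / total × 100
= 413.2 / 434.0 × 100
= 95.2%


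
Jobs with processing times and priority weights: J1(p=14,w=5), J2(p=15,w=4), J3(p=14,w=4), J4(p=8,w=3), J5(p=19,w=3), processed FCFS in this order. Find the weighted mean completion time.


Completion times:
  J1: C=14, w×C=5×14=70
  J2: C=29, w×C=4×29=116
  J3: C=43, w×C=4×43=172
  J4: C=51, w×C=3×51=153
  J5: C=70, w×C=3×70=210
Sum w×C = 721
Sum w = 19
Weighted avg = 721/19
= 37.95


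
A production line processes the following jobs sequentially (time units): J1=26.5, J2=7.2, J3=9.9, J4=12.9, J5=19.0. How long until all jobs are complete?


Sequential makespan: sum all processing times
= 26.5 + 7.2 + 9.9 + 12.9 + 19.0
= 75.5 time units


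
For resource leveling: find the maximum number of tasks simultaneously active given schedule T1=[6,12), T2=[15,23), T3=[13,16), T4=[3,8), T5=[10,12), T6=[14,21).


Check each time point for overlaps:
  t=15: 3 tasks active (T2, T3, T6)
Max concurrent = 3


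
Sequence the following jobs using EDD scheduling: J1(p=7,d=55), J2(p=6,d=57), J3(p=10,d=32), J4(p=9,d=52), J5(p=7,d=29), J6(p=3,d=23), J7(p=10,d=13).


EDD: sort by earliest due date
  J7: d=13, p=10
  J6: d=23, p=3
  J5: d=29, p=7
  J3: d=32, p=10
  J4: d=52, p=9
  J1: d=55, p=7
  J2: d=57, p=6
Order: J7 → J6 → J5 → J3 → J4 → J1 → J2


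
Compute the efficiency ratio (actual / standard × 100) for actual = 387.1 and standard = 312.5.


Efficiency = (actual / standard) × 100
= (387.1 / 312.5) × 100
= 123.9%


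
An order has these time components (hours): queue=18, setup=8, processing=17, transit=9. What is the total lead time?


Lead time = queue + setup + processing + transit
= 18 + 8 + 17 + 9
= 52 hours


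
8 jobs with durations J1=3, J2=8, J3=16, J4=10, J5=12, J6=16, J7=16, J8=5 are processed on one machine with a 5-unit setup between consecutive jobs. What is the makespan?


Makespan = Σ processing + (n-1) × setup
= (3 + 8 + 16 + 10 + 12 + 16 + 16 + 5) + (8-1)×5
= 86 + 35
= 121 time units


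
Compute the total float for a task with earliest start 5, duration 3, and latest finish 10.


EF = ES + duration = 5 + 3 = 8
LS = LF - duration = 10 - 3 = 7
Total Float = LF - EF = 10 - 8
(or LS - ES = 7 - 5)
= 2


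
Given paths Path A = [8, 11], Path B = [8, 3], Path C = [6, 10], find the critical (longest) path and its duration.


Path A: 8 + 11 = 19
Path B: 8 + 3 = 11
Path C: 6 + 10 = 16
Critical path = longest = max(19, 11, 16)
= 19 (Path A)


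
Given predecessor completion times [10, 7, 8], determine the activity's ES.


ES = max of all predecessor completion times
Predecessors: [10, 7, 8]
ES = max(10, 7, 8)
= 10


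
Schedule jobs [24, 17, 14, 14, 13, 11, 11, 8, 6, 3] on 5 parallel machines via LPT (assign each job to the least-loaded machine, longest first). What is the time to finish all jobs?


Jobs (LPT sorted): [24, 17, 14, 14, 13, 11, 11, 8, 6, 3]
Machines: 5
  J=24 → Machine 1 (load: 0+24=24)
  J=17 → Machine 2 (load: 0+17=17)
  J=14 → Machine 3 (load: 0+14=14)
  J=14 → Machine 4 (load: 0+14=14)
  J=13 → Machine 5 (load: 0+13=13)
  J=11 → Machine 5 (load: 13+11=24)
  J=11 → Machine 3 (load: 14+11=25)
  J=8 → Machine 4 (load: 14+8=22)
  J=6 → Machine 2 (load: 17+6=23)
  J=3 → Machine 4 (load: 22+3=25)
Machine loads: [24, 23, 25, 25, 24]
Makespan = max = 25 time units


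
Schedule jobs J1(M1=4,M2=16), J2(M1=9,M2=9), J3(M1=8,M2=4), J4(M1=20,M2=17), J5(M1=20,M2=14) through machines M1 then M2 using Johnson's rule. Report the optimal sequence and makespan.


Johnson's rule:
Group 1 (M1≤M2, sort by M1): ['J1', 'J2']
Group 2 (M1>M2, sort desc M2): ['J4', 'J5', 'J3']
Sequence: J1 → J2 → J4 → J5 → J3
Makespan calculation:
  J1: M1 done=4, M2 done=20
  J2: M1 done=13, M2 done=29
  J4: M1 done=33, M2 done=50
  J5: M1 done=53, M2 done=67
  J3: M1 done=61, M2 done=71
= Sequence: J1 → J2 → J4 → J5 → J3, Makespan: 71


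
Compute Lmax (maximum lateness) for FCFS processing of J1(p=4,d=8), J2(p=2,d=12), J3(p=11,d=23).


Lateness per job (L = C - d):
  J1: C=4, d=8, L=-4
  J2: C=6, d=12, L=-6
  J3: C=17, d=23, L=-6
Lmax = max(-4, -6, -6)
= -4


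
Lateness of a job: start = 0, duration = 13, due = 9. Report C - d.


Completion = 0 + 13 = 13
Lateness = C - d = 13 - 9
= 4


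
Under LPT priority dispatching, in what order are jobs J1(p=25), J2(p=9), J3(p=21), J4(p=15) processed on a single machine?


LPT: sort by longest processing time first
  J1: p=25
  J3: p=21
  J4: p=15
  J2: p=9
Order: J1 → J3 → J4 → J2


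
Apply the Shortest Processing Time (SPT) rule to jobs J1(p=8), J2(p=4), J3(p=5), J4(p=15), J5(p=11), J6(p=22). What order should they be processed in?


SPT: sort by shortest processing time
  J2: p=4
  J3: p=5
  J1: p=8
  J5: p=11
  J4: p=15
  J6: p=22
Order: J2 → J3 → J1 → J5 → J4 → J6


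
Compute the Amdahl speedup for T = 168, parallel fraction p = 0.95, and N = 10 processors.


Amdahl's law: T_p = T × ((1-p) + p/N)
= 168 × ((1-0.95) + 0.95/10)
= 168 × (0.05 + 0.0950)
= 168 × 0.1450
= 24.36
Speedup = 168/24.36
= 6.90×


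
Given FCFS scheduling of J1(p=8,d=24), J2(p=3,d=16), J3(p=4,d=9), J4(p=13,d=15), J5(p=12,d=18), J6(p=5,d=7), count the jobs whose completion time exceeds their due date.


Completion vs due date:
  J1: C=8, d=24 → on time
  J2: C=11, d=16 → on time
  J3: C=15, d=9 → TARDY
  J4: C=28, d=15 → TARDY
  J5: C=40, d=18 → TARDY
  J6: C=45, d=7 → TARDY
Tardy jobs: J3, J4, J5, J6
Count = 4


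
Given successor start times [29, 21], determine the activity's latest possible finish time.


LF = min of all successor start times
Successors start at: [29, 21]
LF = min(29, 21)
= 21


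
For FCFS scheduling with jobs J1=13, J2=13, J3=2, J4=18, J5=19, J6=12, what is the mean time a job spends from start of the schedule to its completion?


Completion times:
  J1: completes at 13
  J2: completes at 26
  J3: completes at 28
  J4: completes at 46
  J5: completes at 65
  J6: completes at 77
Sum = 255
Average = 255/6
= 42.50


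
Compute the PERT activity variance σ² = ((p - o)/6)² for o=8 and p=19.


σ² = ((p - o) / 6)² = (p - o)² / 36
= (19 - 8)² / 36
= 11² / 36
= 121 / 36
= 3.3611


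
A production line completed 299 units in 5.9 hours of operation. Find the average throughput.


Throughput = units / time
= 299 / 5.9
= 50.7 units/hour


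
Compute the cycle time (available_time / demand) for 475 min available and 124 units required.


Cycle time = available time / demand
= 475 / 124
= 3.83 min/unit


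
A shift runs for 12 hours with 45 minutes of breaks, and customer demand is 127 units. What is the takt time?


Available = 12×60 - 45 = 675 min
Takt time = 675 / 127
= 5.31 min/unit


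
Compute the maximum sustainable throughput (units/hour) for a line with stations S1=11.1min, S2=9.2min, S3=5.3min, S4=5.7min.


Bottleneck = longest station time
Station times: [11.1, 9.2, 5.3, 5.7]
Max = 11.1 min
Rate = 60 / 11.1
= 5.41 units/hour (bottleneck: 11.1min)


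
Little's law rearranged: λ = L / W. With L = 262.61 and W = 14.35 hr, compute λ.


Little's law: L = λW → λ = L / W
= 262.61 / 14.35
= 18.30 per hour


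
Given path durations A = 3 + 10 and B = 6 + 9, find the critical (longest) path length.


Path A: 3 + 10 = 13
Path B: 6 + 9 = 15
Critical path = longest = max(13, 15)
= 15 (Path B)


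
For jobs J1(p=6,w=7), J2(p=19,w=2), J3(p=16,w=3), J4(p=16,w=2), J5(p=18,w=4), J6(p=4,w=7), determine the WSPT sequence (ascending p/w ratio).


WSPT (Smith's rule): sort by p/w ascending
  J6: p/w = 4/7 = 0.571
  J1: p/w = 6/7 = 0.857
  J5: p/w = 18/4 = 4.500
  J3: p/w = 16/3 = 5.333
  J4: p/w = 16/2 = 8.000
  J2: p/w = 19/2 = 9.500
Order: J6 → J1 → J5 → J3 → J4 → J2


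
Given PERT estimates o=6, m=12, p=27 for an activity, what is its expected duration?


te = (o + 4m + p) / 6
= (6 + 4×12 + 27) / 6
= (6 + 48 + 27) / 6
= 81 / 6
= 13.50


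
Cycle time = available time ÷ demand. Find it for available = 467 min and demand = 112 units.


Cycle time = available time / demand
= 467 / 112
= 4.17 min/unit


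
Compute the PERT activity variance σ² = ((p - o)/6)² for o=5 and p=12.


σ² = ((p - o) / 6)² = (p - o)² / 36
= (12 - 5)² / 36
= 7² / 36
= 49 / 36
= 1.3611


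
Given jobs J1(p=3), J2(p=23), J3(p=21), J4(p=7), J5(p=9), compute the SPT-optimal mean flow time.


SPT order: J1 → J4 → J5 → J3 → J2
Completion times:
  J1: C=3
  J4: C=10
  J5: C=19
  J3: C=40
  J2: C=63
Sum = 135, n = 5
Mean flow = 135/5
= 27.00


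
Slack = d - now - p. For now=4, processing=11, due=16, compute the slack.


Slack = due - current_time - processing
= 16 - 4 - 11
= 1


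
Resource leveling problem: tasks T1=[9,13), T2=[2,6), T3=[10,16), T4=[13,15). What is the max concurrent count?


Check each time point for overlaps:
  t=10: 2 tasks active (T1, T3)
Max concurrent = 2


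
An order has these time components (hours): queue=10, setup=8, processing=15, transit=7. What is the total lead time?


Lead time = queue + setup + processing + transit
= 10 + 8 + 15 + 7
= 40 hours


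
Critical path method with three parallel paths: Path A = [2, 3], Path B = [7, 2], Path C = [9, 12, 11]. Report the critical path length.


Path A: 2 + 3 = 5
Path B: 7 + 2 = 9
Path C: 9 + 12 + 11 = 32
Critical path = longest = max(5, 9, 32)
= 32 (Path C)


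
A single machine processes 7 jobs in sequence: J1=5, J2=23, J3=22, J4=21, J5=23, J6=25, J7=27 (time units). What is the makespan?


Sequential makespan: sum all processing times
= 5 + 23 + 22 + 21 + 23 + 25 + 27
= 146 time units


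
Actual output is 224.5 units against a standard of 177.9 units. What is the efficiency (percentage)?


Efficiency = (actual / standard) × 100
= (224.5 / 177.9) × 100
= 126.2%


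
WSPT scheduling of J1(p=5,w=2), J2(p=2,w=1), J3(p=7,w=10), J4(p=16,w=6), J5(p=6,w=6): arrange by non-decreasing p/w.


WSPT (Smith's rule): sort by p/w ascending
  J3: p/w = 7/10 = 0.700
  J5: p/w = 6/6 = 1.000
  J2: p/w = 2/1 = 2.000
  J1: p/w = 5/2 = 2.500
  J4: p/w = 16/6 = 2.667
Order: J3 → J5 → J2 → J1 → J4


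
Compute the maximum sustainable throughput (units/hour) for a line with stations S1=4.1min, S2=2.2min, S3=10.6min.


Bottleneck = longest station time
Station times: [4.1, 2.2, 10.6]
Max = 10.6 min
Rate = 60 / 10.6
= 5.66 units/hour (bottleneck: 10.6min)


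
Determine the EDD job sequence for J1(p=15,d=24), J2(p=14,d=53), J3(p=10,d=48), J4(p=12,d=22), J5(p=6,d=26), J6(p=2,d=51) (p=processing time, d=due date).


EDD: sort by earliest due date
  J4: d=22, p=12
  J1: d=24, p=15
  J5: d=26, p=6
  J3: d=48, p=10
  J6: d=51, p=2
  J2: d=53, p=14
Order: J4 → J1 → J5 → J3 → J6 → J2


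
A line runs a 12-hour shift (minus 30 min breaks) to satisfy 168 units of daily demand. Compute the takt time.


Available = 12×60 - 30 = 690 min
Takt time = 690 / 168
= 4.11 min/unit


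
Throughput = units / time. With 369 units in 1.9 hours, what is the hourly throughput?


Throughput = units / time
= 369 / 1.9
= 194.2 units/hour


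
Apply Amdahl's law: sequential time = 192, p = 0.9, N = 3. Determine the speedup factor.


Amdahl's law: T_p = T × ((1-p) + p/N)
= 192 × ((1-0.9) + 0.9/3)
= 192 × (0.10 + 0.3000)
= 192 × 0.4000
= 76.80
Speedup = 192/76.80
= 2.50×


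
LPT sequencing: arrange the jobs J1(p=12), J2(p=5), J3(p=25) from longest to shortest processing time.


LPT: sort by longest processing time first
  J3: p=25
  J1: p=12
  J2: p=5
Order: J3 → J1 → J2


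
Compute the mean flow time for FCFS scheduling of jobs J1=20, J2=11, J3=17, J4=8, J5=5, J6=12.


Completion times:
  J1: completes at 20
  J2: completes at 31
  J3: completes at 48
  J4: completes at 56
  J5: completes at 61
  J6: completes at 73
Sum = 289
Average = 289/6
= 48.17


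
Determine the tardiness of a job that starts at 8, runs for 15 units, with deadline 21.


Completion = start + processing = 8 + 15 = 23
Tardiness = max(0, C - d) = max(0, 23 - 21)
= max(0, 2)
= 2


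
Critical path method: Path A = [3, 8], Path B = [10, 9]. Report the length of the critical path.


Path A: 3 + 8 = 11
Path B: 10 + 9 = 19
Critical path = longest = max(11, 19)
= 19 (Path B)


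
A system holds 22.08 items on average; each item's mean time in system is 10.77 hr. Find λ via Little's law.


Little's law: L = λW → λ = L / W
= 22.08 / 10.77
= 2.05 per hour


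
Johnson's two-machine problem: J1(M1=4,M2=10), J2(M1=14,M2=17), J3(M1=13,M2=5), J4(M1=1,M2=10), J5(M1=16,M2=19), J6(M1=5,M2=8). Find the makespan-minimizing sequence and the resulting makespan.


Johnson's rule:
Group 1 (M1≤M2, sort by M1): ['J4', 'J1', 'J6', 'J2', 'J5']
Group 2 (M1>M2, sort desc M2): ['J3']
Sequence: J4 → J1 → J6 → J2 → J5 → J3
Makespan calculation:
  J4: M1 done=1, M2 done=11
  J1: M1 done=5, M2 done=21
  J6: M1 done=10, M2 done=29
  J2: M1 done=24, M2 done=46
  J5: M1 done=40, M2 done=65
  J3: M1 done=53, M2 done=70
= Sequence: J4 → J1 → J6 → J2 → J5 → J3, Makespan: 70


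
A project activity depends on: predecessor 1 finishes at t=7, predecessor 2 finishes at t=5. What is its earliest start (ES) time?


ES = max of all predecessor completion times
Predecessors: [7, 5]
ES = max(7, 5)
= 7


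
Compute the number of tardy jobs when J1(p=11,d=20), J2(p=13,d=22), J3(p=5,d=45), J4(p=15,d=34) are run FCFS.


Completion vs due date:
  J1: C=11, d=20 → on time
  J2: C=24, d=22 → TARDY
  J3: C=29, d=45 → on time
  J4: C=44, d=34 → TARDY
Tardy jobs: J2, J4
Count = 2


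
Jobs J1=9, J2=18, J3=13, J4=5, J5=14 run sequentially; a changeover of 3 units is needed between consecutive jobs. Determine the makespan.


Makespan = Σ processing + (n-1) × setup
= (9 + 18 + 13 + 5 + 14) + (5-1)×3
= 59 + 12
= 71 time units


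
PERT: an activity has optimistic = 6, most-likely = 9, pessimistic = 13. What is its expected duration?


te = (o + 4m + p) / 6
= (6 + 4×9 + 13) / 6
= (6 + 36 + 13) / 6
= 55 / 6
= 9.17


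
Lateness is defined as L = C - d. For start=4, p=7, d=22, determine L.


Completion = 4 + 7 = 11
Lateness = C - d = 11 - 22
= -11


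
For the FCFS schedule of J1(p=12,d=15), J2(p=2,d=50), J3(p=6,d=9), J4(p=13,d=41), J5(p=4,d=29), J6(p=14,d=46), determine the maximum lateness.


Lateness per job (L = C - d):
  J1: C=12, d=15, L=-3
  J2: C=14, d=50, L=-36
  J3: C=20, d=9, L=11
  J4: C=33, d=41, L=-8
  J5: C=37, d=29, L=8
  J6: C=51, d=46, L=5
Lmax = max(-3, -36, 11, -8, 8, 5)
= 11


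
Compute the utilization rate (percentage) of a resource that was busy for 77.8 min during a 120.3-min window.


Utilization = busy / total × 100
= 77.8 / 120.3 × 100
= 64.7%


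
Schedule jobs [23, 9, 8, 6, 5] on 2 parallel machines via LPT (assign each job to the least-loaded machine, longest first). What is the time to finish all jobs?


Jobs (LPT sorted): [23, 9, 8, 6, 5]
Machines: 2
  J=23 → Machine 1 (load: 0+23=23)
  J=9 → Machine 2 (load: 0+9=9)
  J=8 → Machine 2 (load: 9+8=17)
  J=6 → Machine 2 (load: 17+6=23)
  J=5 → Machine 1 (load: 23+5=28)
Machine loads: [28, 23]
Makespan = max = 28 time units


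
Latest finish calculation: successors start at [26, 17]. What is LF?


LF = min of all successor start times
Successors start at: [26, 17]
LF = min(26, 17)
= 17


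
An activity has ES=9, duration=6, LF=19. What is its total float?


EF = ES + duration = 9 + 6 = 15
LS = LF - duration = 19 - 6 = 13
Total Float = LF - EF = 19 - 15
(or LS - ES = 13 - 9)
= 4


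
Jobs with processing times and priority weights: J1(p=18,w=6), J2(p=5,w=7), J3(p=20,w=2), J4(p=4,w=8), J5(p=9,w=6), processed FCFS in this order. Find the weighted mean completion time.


Completion times:
  J1: C=18, w×C=6×18=108
  J2: C=23, w×C=7×23=161
  J3: C=43, w×C=2×43=86
  J4: C=47, w×C=8×47=376
  J5: C=56, w×C=6×56=336
Sum w×C = 1067
Sum w = 29
Weighted avg = 1067/29
= 36.79


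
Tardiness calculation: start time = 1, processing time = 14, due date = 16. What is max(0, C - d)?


Completion = start + processing = 1 + 14 = 15
Tardiness = max(0, C - d) = max(0, 15 - 16)
= max(0, -1)
= 0


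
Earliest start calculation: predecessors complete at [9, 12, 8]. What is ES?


ES = max of all predecessor completion times
Predecessors: [9, 12, 8]
ES = max(9, 12, 8)
= 12


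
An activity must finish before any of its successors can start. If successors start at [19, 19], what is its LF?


LF = min of all successor start times
Successors start at: [19, 19]
LF = min(19, 19)
= 19


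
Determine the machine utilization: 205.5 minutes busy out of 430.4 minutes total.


Utilization = busy / total × 100
= 205.5 / 430.4 × 100
= 47.7%


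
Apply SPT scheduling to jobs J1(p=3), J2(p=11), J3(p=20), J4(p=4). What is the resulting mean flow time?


SPT order: J1 → J4 → J2 → J3
Completion times:
  J1: C=3
  J4: C=7
  J2: C=18
  J3: C=38
Sum = 66, n = 4
Mean flow = 66/4
= 16.50


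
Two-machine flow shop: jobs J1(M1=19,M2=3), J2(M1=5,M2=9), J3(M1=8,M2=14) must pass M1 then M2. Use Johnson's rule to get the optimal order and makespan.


Johnson's rule:
Group 1 (M1≤M2, sort by M1): ['J2', 'J3']
Group 2 (M1>M2, sort desc M2): ['J1']
Sequence: J2 → J3 → J1
Makespan calculation:
  J2: M1 done=5, M2 done=14
  J3: M1 done=13, M2 done=28
  J1: M1 done=32, M2 done=35
= Sequence: J2 → J3 → J1, Makespan: 35


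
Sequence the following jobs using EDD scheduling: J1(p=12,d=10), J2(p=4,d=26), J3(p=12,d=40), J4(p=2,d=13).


EDD: sort by earliest due date
  J1: d=10, p=12
  J4: d=13, p=2
  J2: d=26, p=4
  J3: d=40, p=12
Order: J1 → J4 → J2 → J3


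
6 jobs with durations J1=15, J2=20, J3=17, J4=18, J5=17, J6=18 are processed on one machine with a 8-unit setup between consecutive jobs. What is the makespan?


Makespan = Σ processing + (n-1) × setup
= (15 + 20 + 17 + 18 + 17 + 18) + (6-1)×8
= 105 + 40
= 145 time units


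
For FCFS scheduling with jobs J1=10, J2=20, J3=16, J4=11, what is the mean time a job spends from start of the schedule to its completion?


Completion times:
  J1: completes at 10
  J2: completes at 30
  J3: completes at 46
  J4: completes at 57
Sum = 143
Average = 143/4
= 35.75


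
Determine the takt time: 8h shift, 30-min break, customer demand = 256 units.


Available = 8×60 - 30 = 450 min
Takt time = 450 / 256
= 1.76 min/unit


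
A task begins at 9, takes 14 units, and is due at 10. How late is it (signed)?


Completion = 9 + 14 = 23
Lateness = C - d = 23 - 10
= 13


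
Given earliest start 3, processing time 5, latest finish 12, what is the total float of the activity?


EF = ES + duration = 3 + 5 = 8
LS = LF - duration = 12 - 5 = 7
Total Float = LF - EF = 12 - 8
(or LS - ES = 7 - 3)
= 4


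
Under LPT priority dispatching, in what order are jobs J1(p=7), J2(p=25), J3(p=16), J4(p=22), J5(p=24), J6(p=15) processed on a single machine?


LPT: sort by longest processing time first
  J2: p=25
  J5: p=24
  J4: p=22
  J3: p=16
  J6: p=15
  J1: p=7
Order: J2 → J5 → J4 → J3 → J6 → J1


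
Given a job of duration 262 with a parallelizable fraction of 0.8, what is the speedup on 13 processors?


Amdahl's law: T_p = T × ((1-p) + p/N)
= 262 × ((1-0.8) + 0.8/13)
= 262 × (0.20 + 0.0615)
= 262 × 0.2615
= 68.52
Speedup = 262/68.52
= 3.82×


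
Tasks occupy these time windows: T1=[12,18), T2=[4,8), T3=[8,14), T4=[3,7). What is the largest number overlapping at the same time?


Check each time point for overlaps:
  t=4: 2 tasks active (T2, T4)
Max concurrent = 2


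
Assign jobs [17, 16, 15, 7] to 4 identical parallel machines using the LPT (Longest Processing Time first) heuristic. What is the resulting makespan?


Jobs (LPT sorted): [17, 16, 15, 7]
Machines: 4
  J=17 → Machine 1 (load: 0+17=17)
  J=16 → Machine 2 (load: 0+16=16)
  J=15 → Machine 3 (load: 0+15=15)
  J=7 → Machine 4 (load: 0+7=7)
Machine loads: [17, 16, 15, 7]
Makespan = max = 17 time units


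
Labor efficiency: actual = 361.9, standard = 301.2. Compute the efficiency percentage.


Efficiency = (actual / standard) × 100
= (361.9 / 301.2) × 100
= 120.2%


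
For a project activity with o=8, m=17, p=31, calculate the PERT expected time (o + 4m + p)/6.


te = (o + 4m + p) / 6
= (8 + 4×17 + 31) / 6
= (8 + 68 + 31) / 6
= 107 / 6
= 17.83


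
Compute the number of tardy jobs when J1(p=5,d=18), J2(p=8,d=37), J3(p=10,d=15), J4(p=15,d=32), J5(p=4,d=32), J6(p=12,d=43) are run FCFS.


Completion vs due date:
  J1: C=5, d=18 → on time
  J2: C=13, d=37 → on time
  J3: C=23, d=15 → TARDY
  J4: C=38, d=32 → TARDY
  J5: C=42, d=32 → TARDY
  J6: C=54, d=43 → TARDY
Tardy jobs: J3, J4, J5, J6
Count = 4


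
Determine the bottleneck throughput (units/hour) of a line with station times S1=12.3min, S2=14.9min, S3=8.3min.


Bottleneck = longest station time
Station times: [12.3, 14.9, 8.3]
Max = 14.9 min
Rate = 60 / 14.9
= 4.03 units/hour (bottleneck: 14.9min)


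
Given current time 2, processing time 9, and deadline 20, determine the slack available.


Slack = due - current_time - processing
= 20 - 2 - 9
= 9


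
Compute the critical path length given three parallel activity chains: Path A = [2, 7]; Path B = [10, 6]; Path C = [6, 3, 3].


Path A: 2 + 7 = 9
Path B: 10 + 6 = 16
Path C: 6 + 3 + 3 = 12
Critical path = longest = max(9, 16, 12)
= 16 (Path B)


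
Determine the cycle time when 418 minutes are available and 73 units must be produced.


Cycle time = available time / demand
= 418 / 73
= 5.73 min/unit


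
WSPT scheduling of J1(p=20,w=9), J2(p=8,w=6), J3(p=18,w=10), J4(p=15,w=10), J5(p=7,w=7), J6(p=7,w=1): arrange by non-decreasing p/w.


WSPT (Smith's rule): sort by p/w ascending
  J5: p/w = 7/7 = 1.000
  J2: p/w = 8/6 = 1.333
  J4: p/w = 15/10 = 1.500
  J3: p/w = 18/10 = 1.800
  J1: p/w = 20/9 = 2.222
  J6: p/w = 7/1 = 7.000
Order: J5 → J2 → J4 → J3 → J1 → J6


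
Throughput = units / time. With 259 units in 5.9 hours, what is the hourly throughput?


Throughput = units / time
= 259 / 5.9
= 43.9 units/hour


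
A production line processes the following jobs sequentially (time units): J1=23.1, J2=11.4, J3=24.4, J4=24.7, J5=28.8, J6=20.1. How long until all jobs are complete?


Sequential makespan: sum all processing times
= 23.1 + 11.4 + 24.4 + 24.7 + 28.8 + 20.1
= 132.5 time units


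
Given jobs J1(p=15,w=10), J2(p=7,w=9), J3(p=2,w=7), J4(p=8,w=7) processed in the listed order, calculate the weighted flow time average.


Completion times:
  J1: C=15, w×C=10×15=150
  J2: C=22, w×C=9×22=198
  J3: C=24, w×C=7×24=168
  J4: C=32, w×C=7×32=224
Sum w×C = 740
Sum w = 33
Weighted avg = 740/33
= 22.42


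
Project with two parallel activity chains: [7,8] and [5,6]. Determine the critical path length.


Path A: 7 + 8 = 15
Path B: 5 + 6 = 11
Critical path = longest = max(15, 11)
= 15 (Path A)


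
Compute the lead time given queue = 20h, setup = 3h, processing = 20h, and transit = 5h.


Lead time = queue + setup + processing + transit
= 20 + 3 + 20 + 5
= 48 hours


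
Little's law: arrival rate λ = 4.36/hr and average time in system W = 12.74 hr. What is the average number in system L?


Little's law: L = λ × W
= 4.36 × 12.74
= 55.55


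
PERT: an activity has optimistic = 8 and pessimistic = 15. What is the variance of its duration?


σ² = ((p - o) / 6)² = (p - o)² / 36
= (15 - 8)² / 36
= 7² / 36
= 49 / 36
= 1.3611


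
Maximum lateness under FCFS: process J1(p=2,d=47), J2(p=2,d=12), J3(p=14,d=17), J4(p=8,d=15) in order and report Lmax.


Lateness per job (L = C - d):
  J1: C=2, d=47, L=-45
  J2: C=4, d=12, L=-8
  J3: C=18, d=17, L=1
  J4: C=26, d=15, L=11
Lmax = max(-45, -8, 1, 11)
= 11


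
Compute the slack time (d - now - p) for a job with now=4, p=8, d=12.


Slack = due - current_time - processing
= 12 - 4 - 8
= 0


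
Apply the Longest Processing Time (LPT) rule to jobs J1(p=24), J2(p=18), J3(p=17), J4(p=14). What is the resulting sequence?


LPT: sort by longest processing time first
  J1: p=24
  J2: p=18
  J3: p=17
  J4: p=14
Order: J1 → J2 → J3 → J4


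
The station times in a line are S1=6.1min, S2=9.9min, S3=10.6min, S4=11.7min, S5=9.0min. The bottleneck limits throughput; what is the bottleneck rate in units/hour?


Bottleneck = longest station time
Station times: [6.1, 9.9, 10.6, 11.7, 9.0]
Max = 11.7 min
Rate = 60 / 11.7
= 5.13 units/hour (bottleneck: 11.7min)


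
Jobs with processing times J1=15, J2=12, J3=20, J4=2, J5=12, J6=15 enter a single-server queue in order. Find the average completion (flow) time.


Completion times:
  J1: completes at 15
  J2: completes at 27
  J3: completes at 47
  J4: completes at 49
  J5: completes at 61
  J6: completes at 76
Sum = 275
Average = 275/6
= 45.83


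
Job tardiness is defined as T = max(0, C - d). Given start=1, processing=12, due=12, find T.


Completion = start + processing = 1 + 12 = 13
Tardiness = max(0, C - d) = max(0, 13 - 12)
= max(0, 1)
= 1


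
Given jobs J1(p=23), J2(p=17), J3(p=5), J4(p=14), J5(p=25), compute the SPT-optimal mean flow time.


SPT order: J3 → J4 → J2 → J1 → J5
Completion times:
  J3: C=5
  J4: C=19
  J2: C=36
  J1: C=59
  J5: C=84
Sum = 203, n = 5
Mean flow = 203/5
= 40.60


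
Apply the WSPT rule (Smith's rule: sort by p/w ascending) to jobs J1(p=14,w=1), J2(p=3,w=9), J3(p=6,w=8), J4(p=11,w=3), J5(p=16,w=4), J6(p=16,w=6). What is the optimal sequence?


WSPT (Smith's rule): sort by p/w ascending
  J2: p/w = 3/9 = 0.333
  J3: p/w = 6/8 = 0.750
  J6: p/w = 16/6 = 2.667
  J4: p/w = 11/3 = 3.667
  J5: p/w = 16/4 = 4.000
  J1: p/w = 14/1 = 14.000
Order: J2 → J3 → J6 → J4 → J5 → J1


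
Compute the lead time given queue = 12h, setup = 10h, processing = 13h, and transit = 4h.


Lead time = queue + setup + processing + transit
= 12 + 10 + 13 + 4
= 39 hours


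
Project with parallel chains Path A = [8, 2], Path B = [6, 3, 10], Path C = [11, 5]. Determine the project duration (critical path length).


Path A: 8 + 2 = 10
Path B: 6 + 3 + 10 = 19
Path C: 11 + 5 = 16
Critical path = longest = max(10, 19, 16)
= 19 (Path B)


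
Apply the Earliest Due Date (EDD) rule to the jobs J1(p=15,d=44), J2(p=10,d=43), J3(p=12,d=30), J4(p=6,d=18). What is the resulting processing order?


EDD: sort by earliest due date
  J4: d=18, p=6
  J3: d=30, p=12
  J2: d=43, p=10
  J1: d=44, p=15
Order: J4 → J3 → J2 → J1


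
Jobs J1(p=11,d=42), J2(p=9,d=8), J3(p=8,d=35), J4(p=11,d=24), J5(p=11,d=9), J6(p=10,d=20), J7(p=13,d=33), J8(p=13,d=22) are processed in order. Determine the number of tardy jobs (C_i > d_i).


Completion vs due date:
  J1: C=11, d=42 → on time
  J2: C=20, d=8 → TARDY
  J3: C=28, d=35 → on time
  J4: C=39, d=24 → TARDY
  J5: C=50, d=9 → TARDY
  J6: C=60, d=20 → TARDY
  J7: C=73, d=33 → TARDY
  J8: C=86, d=22 → TARDY
Tardy jobs: J2, J4, J5, J6, J7, J8
Count = 6


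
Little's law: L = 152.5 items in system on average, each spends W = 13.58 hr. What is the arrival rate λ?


Little's law: L = λW → λ = L / W
= 152.5 / 13.58
= 11.23 per hour


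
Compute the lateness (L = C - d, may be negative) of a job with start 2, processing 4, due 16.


Completion = 2 + 4 = 6
Lateness = C - d = 6 - 16
= -10


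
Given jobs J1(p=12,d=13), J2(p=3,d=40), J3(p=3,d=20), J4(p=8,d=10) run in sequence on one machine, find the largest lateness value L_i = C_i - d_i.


Lateness per job (L = C - d):
  J1: C=12, d=13, L=-1
  J2: C=15, d=40, L=-25
  J3: C=18, d=20, L=-2
  J4: C=26, d=10, L=16
Lmax = max(-1, -25, -2, 16)
= 16


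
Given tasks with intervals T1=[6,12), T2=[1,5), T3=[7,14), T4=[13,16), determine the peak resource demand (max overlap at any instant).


Check each time point for overlaps:
  t=7: 2 tasks active (T1, T3)
Max concurrent = 2


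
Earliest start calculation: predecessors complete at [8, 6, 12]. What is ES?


ES = max of all predecessor completion times
Predecessors: [8, 6, 12]
ES = max(8, 6, 12)
= 12


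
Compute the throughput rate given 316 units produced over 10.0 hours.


Throughput = units / time
= 316 / 10.0
= 31.6 units/hour


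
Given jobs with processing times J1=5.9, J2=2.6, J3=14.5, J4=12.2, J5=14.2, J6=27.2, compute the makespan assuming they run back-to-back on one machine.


Sequential makespan: sum all processing times
= 5.9 + 2.6 + 14.5 + 12.2 + 14.2 + 27.2
= 76.6 time units


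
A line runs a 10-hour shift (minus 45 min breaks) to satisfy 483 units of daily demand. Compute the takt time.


Available = 10×60 - 45 = 555 min
Takt time = 555 / 483
= 1.15 min/unit


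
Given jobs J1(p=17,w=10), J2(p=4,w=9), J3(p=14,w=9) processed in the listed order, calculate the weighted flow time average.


Completion times:
  J1: C=17, w×C=10×17=170
  J2: C=21, w×C=9×21=189
  J3: C=35, w×C=9×35=315
Sum w×C = 674
Sum w = 28
Weighted avg = 674/28
= 24.07


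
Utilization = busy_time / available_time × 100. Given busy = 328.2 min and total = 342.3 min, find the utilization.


Utilization = busy / total × 100
= 328.2 / 342.3 × 100
= 95.9%


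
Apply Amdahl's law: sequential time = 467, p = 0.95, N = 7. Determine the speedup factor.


Amdahl's law: T_p = T × ((1-p) + p/N)
= 467 × ((1-0.95) + 0.95/7)
= 467 × (0.05 + 0.1357)
= 467 × 0.1857
= 86.73
Speedup = 467/86.73
= 5.38×


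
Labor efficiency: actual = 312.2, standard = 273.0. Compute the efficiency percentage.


Efficiency = (actual / standard) × 100
= (312.2 / 273.0) × 100
= 114.4%


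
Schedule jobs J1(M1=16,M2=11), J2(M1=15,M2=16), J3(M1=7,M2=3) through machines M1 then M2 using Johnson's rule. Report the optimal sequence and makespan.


Johnson's rule:
Group 1 (M1≤M2, sort by M1): ['J2']
Group 2 (M1>M2, sort desc M2): ['J1', 'J3']
Sequence: J2 → J1 → J3
Makespan calculation:
  J2: M1 done=15, M2 done=31
  J1: M1 done=31, M2 done=42
  J3: M1 done=38, M2 done=45
= Sequence: J2 → J1 → J3, Makespan: 45


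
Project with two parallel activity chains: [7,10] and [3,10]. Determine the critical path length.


Path A: 7 + 10 = 17
Path B: 3 + 10 = 13
Critical path = longest = max(17, 13)
= 17 (Path A)


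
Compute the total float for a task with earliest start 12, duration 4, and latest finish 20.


EF = ES + duration = 12 + 4 = 16
LS = LF - duration = 20 - 4 = 16
Total Float = LF - EF = 20 - 16
(or LS - ES = 16 - 12)
= 4


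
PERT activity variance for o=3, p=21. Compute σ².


σ² = ((p - o) / 6)² = (p - o)² / 36
= (21 - 3)² / 36
= 18² / 36
= 324 / 36
= 9.0000


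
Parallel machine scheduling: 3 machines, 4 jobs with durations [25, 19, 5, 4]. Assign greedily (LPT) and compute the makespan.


Jobs (LPT sorted): [25, 19, 5, 4]
Machines: 3
  J=25 → Machine 1 (load: 0+25=25)
  J=19 → Machine 2 (load: 0+19=19)
  J=5 → Machine 3 (load: 0+5=5)
  J=4 → Machine 3 (load: 5+4=9)
Machine loads: [25, 19, 9]
Makespan = max = 25 time units


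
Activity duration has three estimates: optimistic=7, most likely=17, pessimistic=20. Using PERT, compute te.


te = (o + 4m + p) / 6
= (7 + 4×17 + 20) / 6
= (7 + 68 + 20) / 6
= 95 / 6
= 15.83


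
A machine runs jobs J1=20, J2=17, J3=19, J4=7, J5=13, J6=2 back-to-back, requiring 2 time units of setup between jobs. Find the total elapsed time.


Makespan = Σ processing + (n-1) × setup
= (20 + 17 + 19 + 7 + 13 + 2) + (6-1)×2
= 78 + 10
= 88 time units


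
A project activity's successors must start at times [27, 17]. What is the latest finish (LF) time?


LF = min of all successor start times
Successors start at: [27, 17]
LF = min(27, 17)
= 17


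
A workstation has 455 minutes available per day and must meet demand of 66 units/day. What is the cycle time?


Cycle time = available time / demand
= 455 / 66
= 6.89 min/unit


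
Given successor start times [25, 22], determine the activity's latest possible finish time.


LF = min of all successor start times
Successors start at: [25, 22]
LF = min(25, 22)
= 22


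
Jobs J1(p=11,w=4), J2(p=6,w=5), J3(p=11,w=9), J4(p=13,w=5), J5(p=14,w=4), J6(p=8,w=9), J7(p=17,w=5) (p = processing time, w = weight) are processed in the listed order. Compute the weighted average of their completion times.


Completion times:
  J1: C=11, w×C=4×11=44
  J2: C=17, w×C=5×17=85
  J3: C=28, w×C=9×28=252
  J4: C=41, w×C=5×41=205
  J5: C=55, w×C=4×55=220
  J6: C=63, w×C=9×63=567
  J7: C=80, w×C=5×80=400
Sum w×C = 1773
Sum w = 41
Weighted avg = 1773/41
= 43.24


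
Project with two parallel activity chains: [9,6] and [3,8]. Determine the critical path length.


Path A: 9 + 6 = 15
Path B: 3 + 8 = 11
Critical path = longest = max(15, 11)
= 15 (Path A)


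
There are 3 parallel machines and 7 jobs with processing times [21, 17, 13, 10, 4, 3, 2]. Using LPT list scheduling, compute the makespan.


Jobs (LPT sorted): [21, 17, 13, 10, 4, 3, 2]
Machines: 3
  J=21 → Machine 1 (load: 0+21=21)
  J=17 → Machine 2 (load: 0+17=17)
  J=13 → Machine 3 (load: 0+13=13)
  J=10 → Machine 3 (load: 13+10=23)
  J=4 → Machine 2 (load: 17+4=21)
  J=3 → Machine 1 (load: 21+3=24)
  J=2 → Machine 2 (load: 21+2=23)
Machine loads: [24, 23, 23]
Makespan = max = 24 time units


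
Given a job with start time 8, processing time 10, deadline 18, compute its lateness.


Completion = 8 + 10 = 18
Lateness = C - d = 18 - 18
= 0


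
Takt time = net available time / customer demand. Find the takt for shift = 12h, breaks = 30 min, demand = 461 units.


Available = 12×60 - 30 = 690 min
Takt time = 690 / 461
= 1.50 min/unit


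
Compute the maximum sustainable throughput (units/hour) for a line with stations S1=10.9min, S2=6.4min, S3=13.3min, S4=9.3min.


Bottleneck = longest station time
Station times: [10.9, 6.4, 13.3, 9.3]
Max = 13.3 min
Rate = 60 / 13.3
= 4.51 units/hour (bottleneck: 13.3min)


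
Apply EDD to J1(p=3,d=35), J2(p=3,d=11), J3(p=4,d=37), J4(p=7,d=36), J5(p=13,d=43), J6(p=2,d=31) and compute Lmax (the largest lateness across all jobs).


EDD order: J2 → J6 → J1 → J4 → J3 → J5
Completion and lateness:
  J2: C=3, d=11, L=3-11=-8
  J6: C=5, d=31, L=5-31=-26
  J1: C=8, d=35, L=8-35=-27
  J4: C=15, d=36, L=15-36=-21
  J3: C=19, d=37, L=19-37=-18
  J5: C=32, d=43, L=32-43=-11
Lmax = max(-8, -26, -27, -21, -18, -11)
= -8


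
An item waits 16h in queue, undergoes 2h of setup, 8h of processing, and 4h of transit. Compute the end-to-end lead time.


Lead time = queue + setup + processing + transit
= 16 + 2 + 8 + 4
= 30 hours


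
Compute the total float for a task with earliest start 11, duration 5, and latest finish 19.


EF = ES + duration = 11 + 5 = 16
LS = LF - duration = 19 - 5 = 14
Total Float = LF - EF = 19 - 16
(or LS - ES = 14 - 11)
= 3


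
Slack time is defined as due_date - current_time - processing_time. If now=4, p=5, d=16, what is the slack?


Slack = due - current_time - processing
= 16 - 4 - 5
= 7


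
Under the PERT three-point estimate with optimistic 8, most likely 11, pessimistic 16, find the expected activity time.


te = (o + 4m + p) / 6
= (8 + 4×11 + 16) / 6
= (8 + 44 + 16) / 6
= 68 / 6
= 11.33


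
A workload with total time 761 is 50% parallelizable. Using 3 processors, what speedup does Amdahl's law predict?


Amdahl's law: T_p = T × ((1-p) + p/N)
= 761 × ((1-0.5) + 0.5/3)
= 761 × (0.50 + 0.1667)
= 761 × 0.6667
= 507.33
Speedup = 761/507.33
= 1.50×


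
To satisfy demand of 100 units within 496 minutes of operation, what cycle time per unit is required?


Cycle time = available time / demand
= 496 / 100
= 4.96 min/unit


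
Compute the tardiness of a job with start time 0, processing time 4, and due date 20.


Completion = start + processing = 0 + 4 = 4
Tardiness = max(0, C - d) = max(0, 4 - 20)
= max(0, -16)
= 0


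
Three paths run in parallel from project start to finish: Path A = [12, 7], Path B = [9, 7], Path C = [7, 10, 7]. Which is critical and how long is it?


Path A: 12 + 7 = 19
Path B: 9 + 7 = 16
Path C: 7 + 10 + 7 = 24
Critical path = longest = max(19, 16, 24)
= 24 (Path C)


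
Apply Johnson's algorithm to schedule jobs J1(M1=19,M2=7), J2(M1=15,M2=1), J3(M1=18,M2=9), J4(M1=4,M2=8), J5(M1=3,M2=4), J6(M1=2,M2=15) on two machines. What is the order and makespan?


Johnson's rule:
Group 1 (M1≤M2, sort by M1): ['J6', 'J5', 'J4']
Group 2 (M1>M2, sort desc M2): ['J3', 'J1', 'J2']
Sequence: J6 → J5 → J4 → J3 → J1 → J2
Makespan calculation:
  J6: M1 done=2, M2 done=17
  J5: M1 done=5, M2 done=21
  J4: M1 done=9, M2 done=29
  J3: M1 done=27, M2 done=38
  J1: M1 done=46, M2 done=53
  J2: M1 done=61, M2 done=62
= Sequence: J6 → J5 → J4 → J3 → J1 → J2, Makespan: 62


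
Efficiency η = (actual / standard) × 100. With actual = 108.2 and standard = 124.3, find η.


Efficiency = (actual / standard) × 100
= (108.2 / 124.3) × 100
= 87.0%


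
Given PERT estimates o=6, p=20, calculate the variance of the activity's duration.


σ² = ((p - o) / 6)² = (p - o)² / 36
= (20 - 6)² / 36
= 14² / 36
= 196 / 36
= 5.4444


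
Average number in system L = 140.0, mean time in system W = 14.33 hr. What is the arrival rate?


Little's law: L = λW → λ = L / W
= 140.0 / 14.33
= 9.77 per hour


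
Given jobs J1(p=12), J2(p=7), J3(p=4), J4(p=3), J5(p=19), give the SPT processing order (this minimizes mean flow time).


SPT: sort by shortest processing time
  J4: p=3
  J3: p=4
  J2: p=7
  J1: p=12
  J5: p=19
Order: J4 → J3 → J2 → J1 → J5


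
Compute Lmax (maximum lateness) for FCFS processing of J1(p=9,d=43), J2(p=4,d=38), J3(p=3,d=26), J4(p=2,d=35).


Lateness per job (L = C - d):
  J1: C=9, d=43, L=-34
  J2: C=13, d=38, L=-25
  J3: C=16, d=26, L=-10
  J4: C=18, d=35, L=-17
Lmax = max(-34, -25, -10, -17)
= -10
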